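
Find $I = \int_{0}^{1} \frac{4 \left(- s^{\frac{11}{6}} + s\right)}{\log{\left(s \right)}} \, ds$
$\log{\left(\frac{20736}{83521} \right)}$

Introduce a parameter $a$ in the exponent: let $I(a) = \int_{0}^{1} \frac{4 \left(- s^{\frac{11}{6}} + s^{a}\right)}{\log{\left(s \right)}} \, ds$.

Since $\dfrac{\partial}{\partial a}\,s^{a} = s^{a} \ln s$, the $\ln s$ in the denominator cancels and
$$\frac{dI}{da} = \int_{0}^{1} 4 s^{a} \, ds = 4 \left[\frac{s^{a+1}}{a+1}\right]_0^1 = \frac{4}{a + 1}.$$

Integrating with respect to $a$ gives $I(a) = \log{\left(\frac{1296 \left(a + 1\right)^{4}}{83521} \right)} + C$.

At $a = \frac{11}{6}$ the integrand is identically $0$, so $I(\frac{11}{6}) = 0$. The closed form gives $0$, hence $C = 0$.

Setting $a = 1$:
$$I = \log{\left(\frac{20736}{83521} \right)}.$$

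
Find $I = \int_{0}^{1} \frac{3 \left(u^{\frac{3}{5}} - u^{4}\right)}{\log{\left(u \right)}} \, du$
$\log{\left(\frac{512}{15625} \right)}$

Introduce a parameter $a$ in the exponent: let $I(a) = \int_{0}^{1} \frac{3 \left(- u^{4} + u^{a}\right)}{\log{\left(u \right)}} \, du$.

Since $\dfrac{\partial}{\partial a}\,u^{a} = u^{a} \ln u$, the $\ln u$ in the denominator cancels and
$$\frac{dI}{da} = \int_{0}^{1} 3 u^{a} \, du = 3 \left[\frac{u^{a+1}}{a+1}\right]_0^1 = \frac{3}{a + 1}.$$

Integrating with respect to $a$ gives $I(a) = \log{\left(\frac{\left(a + 1\right)^{3}}{125} \right)} + C$.

At $a = 4$ the integrand is identically $0$, so $I(4) = 0$. The closed form gives $0$, hence $C = 0$.

Setting $a = \frac{3}{5}$:
$$I = \log{\left(\frac{512}{15625} \right)}.$$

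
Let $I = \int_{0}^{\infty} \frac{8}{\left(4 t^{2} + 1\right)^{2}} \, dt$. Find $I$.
$\pi$

Recall the elementary integral
$$J(a) = \int_{0}^{\infty} \frac{1}{2 \left(a^{2} + t^{2}\right)} \, dt = \frac{\pi}{4 a}.$$

Differentiating under the integral sign with respect to $a$,
$$\frac{dJ}{da} = \int_{0}^{\infty} - \frac{a}{\left(a^{2} + t^{2}\right)^{2}} \, dt = - \frac{\pi}{4 a^{2}},$$
so $\int_{0}^{\infty} \frac{1}{2 \left(a^{2} + t^{2}\right)^{2}} \, dt = \frac{\pi}{8 a^{3}}$.

Setting $a = \frac{1}{2}$:
$$I = \pi.$$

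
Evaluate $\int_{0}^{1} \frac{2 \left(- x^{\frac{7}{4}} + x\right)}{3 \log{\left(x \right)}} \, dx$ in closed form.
$\log{\left(\frac{4 \sqrt[3]{11}}{11} \right)}$

Replace the exponent $1$ by a parameter $a$: let $I(a) = \int_{0}^{1} \frac{2 \left(- x^{\frac{7}{4}} + x^{a}\right)}{3 \log{\left(x \right)}} \, dx$.

Since $\dfrac{\partial}{\partial a}\,x^{a} = x^{a} \ln x$, the $\ln x$ in the denominator cancels and
$$\frac{dI}{da} = \int_{0}^{1} \frac{2}{3} x^{a} \, dx = \frac{2}{3} \left[\frac{x^{a+1}}{a+1}\right]_0^1 = \frac{2}{3 \left(a + 1\right)}.$$

Integrating with respect to $a$ gives $I(a) = \log{\left(\frac{2 \sqrt[3]{22} \left(a + 1\right)^{\frac{2}{3}}}{11} \right)} + C$.

At $a = \frac{7}{4}$ the integrand is identically $0$, so $I(\frac{7}{4}) = 0$. The closed form gives $0$, hence $C = 0$.

Setting $a = 1$:
$$I = \log{\left(\frac{4 \sqrt[3]{11}}{11} \right)}.$$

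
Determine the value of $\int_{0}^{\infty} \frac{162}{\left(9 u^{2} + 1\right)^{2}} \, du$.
$\frac{27 \pi}{2}$

Begin with the known result
$$J(a) = \int_{0}^{\infty} \frac{2}{a^{2} + u^{2}} \, du = \frac{\pi}{a}.$$

Differentiating under the integral sign with respect to $a$,
$$\frac{dJ}{da} = \int_{0}^{\infty} - \frac{4 a}{\left(a^{2} + u^{2}\right)^{2}} \, du = - \frac{\pi}{a^{2}},$$
so $\int_{0}^{\infty} \frac{2}{\left(a^{2} + u^{2}\right)^{2}} \, du = \frac{\pi}{2 a^{3}}$.

Setting $a = \frac{1}{3}$:
$$I = \frac{27 \pi}{2}.$$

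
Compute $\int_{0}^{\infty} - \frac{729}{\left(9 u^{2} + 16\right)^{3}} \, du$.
$- \frac{729 \pi}{16384}$

Begin with the known result
$$J(a) = \int_{0}^{\infty} - \frac{1}{a^{2} + u^{2}} \, du = - \frac{\pi}{2 a}.$$

Differentiating under the integral sign with respect to $a$,
$$\frac{dJ}{da} = \int_{0}^{\infty} \frac{2 a}{\left(a^{2} + u^{2}\right)^{2}} \, du = \frac{\pi}{2 a^{2}},$$
so $\int_{0}^{\infty} - \frac{1}{\left(a^{2} + u^{2}\right)^{2}} \, du = - \frac{\pi}{4 a^{3}}$.

Repeating — each differentiation of $1/(u^2+a^2)^j$ produces $-2ja/(u^2+a^2)^{j+1}$ — and dividing through by $-2ja$ at each step yields, after $2$ differentiations in total,
$$\int_{0}^{\infty} - \frac{1}{\left(a^{2} + u^{2}\right)^{3}} \, du = - \frac{3 \pi}{16 a^{5}}.$$

Setting $a = \frac{4}{3}$:
$$I = - \frac{729 \pi}{16384}.$$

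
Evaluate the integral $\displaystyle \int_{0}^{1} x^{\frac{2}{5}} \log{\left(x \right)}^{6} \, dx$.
$\frac{56250000}{823543}$

Begin with the known integral
$$J(a) = \int_{0}^{1} x^{a} \, dx = \frac{1}{a + 1}.$$

Differentiating under the integral sign brings down a factor of $\ln x$:
$$\frac{dJ}{da} = \int_{0}^{1} x^{a} \log{\left(x \right)} \, dx = - \frac{1}{\left(a + 1\right)^{2}}.$$

Repeating $6$ times in total — each differentiation brings down another $\ln x$ — gives
$$\frac{d^{6}J}{da^{6}} = \int_{0}^{1} x^{a} \log{\left(x \right)}^{6} \, dx = \frac{720}{\left(a + 1\right)^{7}},$$
and the integrand here is exactly the target integrand, so $I = \frac{720}{\left(a + 1\right)^{7}}$.

Setting $a = \frac{2}{5}$:
$$I = \frac{56250000}{823543}.$$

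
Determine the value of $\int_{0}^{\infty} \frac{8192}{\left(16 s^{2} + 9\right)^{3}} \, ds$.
$\frac{128 \pi}{81}$

Begin with the known result
$$J(a) = \int_{0}^{\infty} \frac{2}{a^{2} + s^{2}} \, ds = \frac{\pi}{a}.$$

Differentiating under the integral sign with respect to $a$,
$$\frac{dJ}{da} = \int_{0}^{\infty} - \frac{4 a}{\left(a^{2} + s^{2}\right)^{2}} \, ds = - \frac{\pi}{a^{2}},$$
so $\int_{0}^{\infty} \frac{2}{\left(a^{2} + s^{2}\right)^{2}} \, ds = \frac{\pi}{2 a^{3}}$.

Repeating — each differentiation of $1/(s^2+a^2)^j$ produces $-2ja/(s^2+a^2)^{j+1}$ — and dividing through by $-2ja$ at each step yields, after $2$ differentiations in total,
$$\int_{0}^{\infty} \frac{2}{\left(a^{2} + s^{2}\right)^{3}} \, ds = \frac{3 \pi}{8 a^{5}}.$$

Setting $a = \frac{3}{4}$:
$$I = \frac{128 \pi}{81}.$$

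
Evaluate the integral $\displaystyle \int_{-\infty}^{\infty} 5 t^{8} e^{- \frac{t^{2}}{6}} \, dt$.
$42525 \sqrt{6} \sqrt{\pi}$

Consider the simpler parametrised integral
$$J(a) = \int_{-\infty}^{\infty} 5 e^{- a t^{2}} \, dt = \frac{5 \sqrt{\pi}}{\sqrt{a}}.$$

Differentiating under the integral sign brings down a factor of $(-t^2)$:
$$\frac{dJ}{da} = \int_{-\infty}^{\infty} - 5 t^{2} e^{- a t^{2}} \, dt = - \frac{5 \sqrt{\pi}}{2 a^{\frac{3}{2}}}.$$

Repeating $4$ times in total — each differentiation brings down another $(-t^2)$ — gives
$$\frac{d^{4}J}{da^{4}} = \int_{-\infty}^{\infty} 5 t^{8} e^{- a t^{2}} \, dt = \frac{525 \sqrt{\pi}}{16 a^{\frac{9}{2}}},$$
and the integrand here is exactly the target integrand, so $I = \frac{525 \sqrt{\pi}}{16 a^{\frac{9}{2}}}$.

Setting $a = \frac{1}{6}$:
$$I = 42525 \sqrt{6} \sqrt{\pi}.$$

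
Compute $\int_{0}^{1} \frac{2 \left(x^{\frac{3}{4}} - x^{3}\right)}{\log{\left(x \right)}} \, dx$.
$\log{\left(\frac{49}{256} \right)}$

Introduce a parameter $a$ in the exponent: let $I(a) = \int_{0}^{1} \frac{2 \left(- x^{3} + x^{a}\right)}{\log{\left(x \right)}} \, dx$.

Since $\dfrac{\partial}{\partial a}\,x^{a} = x^{a} \ln x$, the $\ln x$ in the denominator cancels and
$$\frac{dI}{da} = \int_{0}^{1} 2 x^{a} \, dx = 2 \left[\frac{x^{a+1}}{a+1}\right]_0^1 = \frac{2}{a + 1}.$$

Integrating with respect to $a$ gives $I(a) = \log{\left(\frac{\left(a + 1\right)^{2}}{16} \right)} + C$.

At $a = 3$ the integrand is identically $0$, so $I(3) = 0$. The closed form gives $0$, hence $C = 0$.

Setting $a = \frac{3}{4}$:
$$I = \log{\left(\frac{49}{256} \right)}.$$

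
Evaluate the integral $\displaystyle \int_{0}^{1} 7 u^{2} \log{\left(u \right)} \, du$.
$- \frac{7}{9}$

Start from the elementary integral
$$J(a) = \int_{0}^{1} 7 u^{a} \, du = \frac{7}{a + 1}.$$

Differentiating under the integral sign brings down a factor of $\ln u$:
$$\frac{dJ}{da} = \int_{0}^{1} 7 u^{a} \log{\left(u \right)} \, du = - \frac{7}{\left(a + 1\right)^{2}}.$$

The integral on the left is $I$, so $I = - \frac{7}{\left(a + 1\right)^{2}}$.

Setting $a = 2$:
$$I = - \frac{7}{9}.$$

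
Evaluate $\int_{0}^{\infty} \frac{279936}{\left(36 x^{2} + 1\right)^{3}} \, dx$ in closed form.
$8748 \pi$

Start from the standard arctangent integral
$$J(a) = \int_{0}^{\infty} \frac{6}{a^{2} + x^{2}} \, dx = \frac{3 \pi}{a}.$$

Differentiating under the integral sign with respect to $a$,
$$\frac{dJ}{da} = \int_{0}^{\infty} - \frac{12 a}{\left(a^{2} + x^{2}\right)^{2}} \, dx = - \frac{3 \pi}{a^{2}},$$
so $\int_{0}^{\infty} \frac{6}{\left(a^{2} + x^{2}\right)^{2}} \, dx = \frac{3 \pi}{2 a^{3}}$.

Repeating — each differentiation of $1/(x^2+a^2)^j$ produces $-2ja/(x^2+a^2)^{j+1}$ — and dividing through by $-2ja$ at each step yields, after $2$ differentiations in total,
$$\int_{0}^{\infty} \frac{6}{\left(a^{2} + x^{2}\right)^{3}} \, dx = \frac{9 \pi}{8 a^{5}}.$$

Setting $a = \frac{1}{6}$:
$$I = 8748 \pi.$$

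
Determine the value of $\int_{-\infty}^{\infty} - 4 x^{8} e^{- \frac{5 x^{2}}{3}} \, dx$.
$- \frac{1701 \sqrt{15} \sqrt{\pi}}{2500}$

Begin with the known integral
$$J(a) = \int_{-\infty}^{\infty} - 4 e^{- a x^{2}} \, dx = - \frac{4 \sqrt{\pi}}{\sqrt{a}}.$$

Differentiating under the integral sign brings down a factor of $(-x^2)$:
$$\frac{dJ}{da} = \int_{-\infty}^{\infty} 4 x^{2} e^{- a x^{2}} \, dx = \frac{2 \sqrt{\pi}}{a^{\frac{3}{2}}}.$$

Repeating $4$ times in total — each differentiation brings down another $(-x^2)$ — gives
$$\frac{d^{4}J}{da^{4}} = \int_{-\infty}^{\infty} - 4 x^{8} e^{- a x^{2}} \, dx = - \frac{105 \sqrt{\pi}}{4 a^{\frac{9}{2}}},$$
and the integrand here is exactly the target integrand, so $I = - \frac{105 \sqrt{\pi}}{4 a^{\frac{9}{2}}}$.

Setting $a = \frac{5}{3}$:
$$I = - \frac{1701 \sqrt{15} \sqrt{\pi}}{2500}.$$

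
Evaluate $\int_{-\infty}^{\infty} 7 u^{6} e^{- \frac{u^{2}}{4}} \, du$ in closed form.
$1680 \sqrt{\pi}$

Start from the elementary integral
$$J(a) = \int_{-\infty}^{\infty} 7 e^{- a u^{2}} \, du = \frac{7 \sqrt{\pi}}{\sqrt{a}}.$$

Differentiating under the integral sign brings down a factor of $(-u^2)$:
$$\frac{dJ}{da} = \int_{-\infty}^{\infty} - 7 u^{2} e^{- a u^{2}} \, du = - \frac{7 \sqrt{\pi}}{2 a^{\frac{3}{2}}}.$$

Repeating $3$ times in total — each differentiation brings down another $(-u^2)$ — gives
$$\frac{d^{3}J}{da^{3}} = \int_{-\infty}^{\infty} - 7 u^{6} e^{- a u^{2}} \, du = - \frac{105 \sqrt{\pi}}{8 a^{\frac{7}{2}}},$$
and the integrand here is $(-1)^{3}$ times the target integrand, so $I = (-1)^{3}\,\frac{d^{3}J}{da^{3}} = \frac{105 \sqrt{\pi}}{8 a^{\frac{7}{2}}}$.

Setting $a = \frac{1}{4}$:
$$I = 1680 \sqrt{\pi}.$$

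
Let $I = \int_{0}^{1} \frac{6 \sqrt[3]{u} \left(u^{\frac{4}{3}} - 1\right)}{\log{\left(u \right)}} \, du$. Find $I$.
$\log{\left(64 \right)}$

Introduce a parameter $a$ in the exponent: let $I(a) = \int_{0}^{1} \frac{6 \left(- \sqrt[3]{u} + u^{a}\right)}{\log{\left(u \right)}} \, du$.

Since $\dfrac{\partial}{\partial a}\,u^{a} = u^{a} \ln u$, the $\ln u$ in the denominator cancels and
$$\frac{dI}{da} = \int_{0}^{1} 6 u^{a} \, du = 6 \left[\frac{u^{a+1}}{a+1}\right]_0^1 = \frac{6}{a + 1}.$$

Integrating with respect to $a$ gives $I(a) = \log{\left(\frac{729 \left(a + 1\right)^{6}}{4096} \right)} + C$.

At $a = \frac{1}{3}$ the integrand is identically $0$, so $I(\frac{1}{3}) = 0$. The closed form gives $0$, hence $C = 0$.

Setting $a = \frac{5}{3}$:
$$I = \log{\left(64 \right)}.$$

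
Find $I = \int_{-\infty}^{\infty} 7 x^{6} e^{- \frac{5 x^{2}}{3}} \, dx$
$\frac{567 \sqrt{15} \sqrt{\pi}}{1000}$

Start from the elementary integral
$$J(a) = \int_{-\infty}^{\infty} 7 e^{- a x^{2}} \, dx = \frac{7 \sqrt{\pi}}{\sqrt{a}}.$$

Differentiating under the integral sign brings down a factor of $(-x^2)$:
$$\frac{dJ}{da} = \int_{-\infty}^{\infty} - 7 x^{2} e^{- a x^{2}} \, dx = - \frac{7 \sqrt{\pi}}{2 a^{\frac{3}{2}}}.$$

Repeating $3$ times in total — each differentiation brings down another $(-x^2)$ — gives
$$\frac{d^{3}J}{da^{3}} = \int_{-\infty}^{\infty} - 7 x^{6} e^{- a x^{2}} \, dx = - \frac{105 \sqrt{\pi}}{8 a^{\frac{7}{2}}},$$
and the integrand here is $(-1)^{3}$ times the target integrand, so $I = (-1)^{3}\,\frac{d^{3}J}{da^{3}} = \frac{105 \sqrt{\pi}}{8 a^{\frac{7}{2}}}$.

Setting $a = \frac{5}{3}$:
$$I = \frac{567 \sqrt{15} \sqrt{\pi}}{1000}.$$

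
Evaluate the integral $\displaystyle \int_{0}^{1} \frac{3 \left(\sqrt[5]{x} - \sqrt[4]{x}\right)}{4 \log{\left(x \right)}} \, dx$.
$\frac{3 \log{\left(\frac{24}{25} \right)}}{4}$

Consider the one-parameter family: let $I(a) = \int_{0}^{1} \frac{3 \left(- \sqrt[4]{x} + x^{a}\right)}{4 \log{\left(x \right)}} \, dx$.

Since $\dfrac{\partial}{\partial a}\,x^{a} = x^{a} \ln x$, the $\ln x$ in the denominator cancels and
$$\frac{dI}{da} = \int_{0}^{1} \frac{3}{4} x^{a} \, dx = \frac{3}{4} \left[\frac{x^{a+1}}{a+1}\right]_0^1 = \frac{3}{4 \left(a + 1\right)}.$$

Integrating with respect to $a$ gives $I(a) = \frac{3 \log{\left(\frac{4 a}{5} + \frac{4}{5} \right)}}{4} + C$.

At $a = \frac{1}{4}$ the integrand is identically $0$, so $I(\frac{1}{4}) = 0$. The closed form gives $0$, hence $C = 0$.

Setting $a = \frac{1}{5}$:
$$I = \frac{3 \log{\left(\frac{24}{25} \right)}}{4}.$$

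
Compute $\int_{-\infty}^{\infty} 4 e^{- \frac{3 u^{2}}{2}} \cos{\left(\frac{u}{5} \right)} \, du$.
$\frac{4 \sqrt{6} \sqrt{\pi}}{3 e^{\frac{1}{150}}}$

Treat the cosine frequency as a parameter and define $I(b) = \int_{-\infty}^{\infty} 4 e^{- \frac{3 u^{2}}{2}} \cos{\left(b u \right)} \, du$.

Differentiating under the integral sign,
$$I'(b) = \int_{-\infty}^{\infty} - 4 u e^{- \frac{3 u^{2}}{2}} \sin{\left(b u \right)} \, du.$$

Integrate $\int_{-\infty}^{\infty} u \sin(b u)\, e^{- \frac{3 u^{2}}{2}}\, du$ by parts with $w = \sin(b u)$ and $dv = u\, e^{- \frac{3 u^{2}}{2}}\, du$, giving $v = - \frac{e^{- \frac{3 u^{2}}{2}}}{3}$. The boundary term vanishes and
$$\int_{-\infty}^{\infty} u \sin(b u)\, e^{- \frac{3 u^{2}}{2}}\, du = \frac{b}{3} \int_{-\infty}^{\infty} \cos(b u)\, e^{- \frac{3 u^{2}}{2}}\, du,$$
so $I'(b) = - \frac{b}{3}\, I(b)$.

This is a separable first-order ODE; solving with the initial condition $I(0) = \int_{-\infty}^{\infty} 4 e^{- \frac{3 u^{2}}{2}}\,du = \frac{4 \sqrt{6} \sqrt{\pi}}{3}$ gives
$$I(b) = \frac{4 \sqrt{6} \sqrt{\pi} e^{- \frac{b^{2}}{6}}}{3}.$$

Setting $b = \frac{1}{5}$:
$$I = \frac{4 \sqrt{6} \sqrt{\pi}}{3 e^{\frac{1}{150}}}.$$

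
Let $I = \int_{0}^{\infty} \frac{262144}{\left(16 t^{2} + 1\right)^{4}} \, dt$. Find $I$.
$10240 \pi$

Start from the standard arctangent integral
$$J(a) = \int_{0}^{\infty} \frac{4}{a^{2} + t^{2}} \, dt = \frac{2 \pi}{a}.$$

Differentiating under the integral sign with respect to $a$,
$$\frac{dJ}{da} = \int_{0}^{\infty} - \frac{8 a}{\left(a^{2} + t^{2}\right)^{2}} \, dt = - \frac{2 \pi}{a^{2}},$$
so $\int_{0}^{\infty} \frac{4}{\left(a^{2} + t^{2}\right)^{2}} \, dt = \frac{\pi}{a^{3}}$.

Repeating — each differentiation of $1/(t^2+a^2)^j$ produces $-2ja/(t^2+a^2)^{j+1}$ — and dividing through by $-2ja$ at each step yields, after $3$ differentiations in total,
$$\int_{0}^{\infty} \frac{4}{\left(a^{2} + t^{2}\right)^{4}} \, dt = \frac{5 \pi}{8 a^{7}}.$$

Setting $a = \frac{1}{4}$:
$$I = 10240 \pi.$$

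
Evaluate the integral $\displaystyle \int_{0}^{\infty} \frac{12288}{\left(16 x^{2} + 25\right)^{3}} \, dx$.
$\frac{576 \pi}{3125}$

Recall the elementary integral
$$J(a) = \int_{0}^{\infty} \frac{3}{a^{2} + x^{2}} \, dx = \frac{3 \pi}{2 a}.$$

Differentiating under the integral sign with respect to $a$,
$$\frac{dJ}{da} = \int_{0}^{\infty} - \frac{6 a}{\left(a^{2} + x^{2}\right)^{2}} \, dx = - \frac{3 \pi}{2 a^{2}},$$
so $\int_{0}^{\infty} \frac{3}{\left(a^{2} + x^{2}\right)^{2}} \, dx = \frac{3 \pi}{4 a^{3}}$.

Repeating — each differentiation of $1/(x^2+a^2)^j$ produces $-2ja/(x^2+a^2)^{j+1}$ — and dividing through by $-2ja$ at each step yields, after $2$ differentiations in total,
$$\int_{0}^{\infty} \frac{3}{\left(a^{2} + x^{2}\right)^{3}} \, dx = \frac{9 \pi}{16 a^{5}}.$$

Setting $a = \frac{5}{4}$:
$$I = \frac{576 \pi}{3125}.$$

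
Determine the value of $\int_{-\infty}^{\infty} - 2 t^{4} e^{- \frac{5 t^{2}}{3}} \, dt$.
$- \frac{27 \sqrt{15} \sqrt{\pi}}{250}$

Consider the simpler parametrised integral
$$J(a) = \int_{-\infty}^{\infty} - 2 e^{- a t^{2}} \, dt = - \frac{2 \sqrt{\pi}}{\sqrt{a}}.$$

Differentiating under the integral sign brings down a factor of $(-t^2)$:
$$\frac{dJ}{da} = \int_{-\infty}^{\infty} 2 t^{2} e^{- a t^{2}} \, dt = \frac{\sqrt{\pi}}{a^{\frac{3}{2}}}.$$

Repeating twice in total — each differentiation brings down another $(-t^2)$ — gives
$$\frac{d^{2}J}{da^{2}} = \int_{-\infty}^{\infty} - 2 t^{4} e^{- a t^{2}} \, dt = - \frac{3 \sqrt{\pi}}{2 a^{\frac{5}{2}}},$$
and the integrand here is exactly the target integrand, so $I = - \frac{3 \sqrt{\pi}}{2 a^{\frac{5}{2}}}$.

Setting $a = \frac{5}{3}$:
$$I = - \frac{27 \sqrt{15} \sqrt{\pi}}{250}.$$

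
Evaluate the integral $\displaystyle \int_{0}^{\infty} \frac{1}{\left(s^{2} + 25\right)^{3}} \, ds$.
$\frac{3 \pi}{50000}$

Begin with the known result
$$J(a) = \int_{0}^{\infty} \frac{1}{a^{2} + s^{2}} \, ds = \frac{\pi}{2 a}.$$

Differentiating under the integral sign with respect to $a$,
$$\frac{dJ}{da} = \int_{0}^{\infty} - \frac{2 a}{\left(a^{2} + s^{2}\right)^{2}} \, ds = - \frac{\pi}{2 a^{2}},$$
so $\int_{0}^{\infty} \frac{1}{\left(a^{2} + s^{2}\right)^{2}} \, ds = \frac{\pi}{4 a^{3}}$.

Repeating — each differentiation of $1/(s^2+a^2)^j$ produces $-2ja/(s^2+a^2)^{j+1}$ — and dividing through by $-2ja$ at each step yields, after $2$ differentiations in total,
$$\int_{0}^{\infty} \frac{1}{\left(a^{2} + s^{2}\right)^{3}} \, ds = \frac{3 \pi}{16 a^{5}}.$$

Setting $a = 5$:
$$I = \frac{3 \pi}{50000}.$$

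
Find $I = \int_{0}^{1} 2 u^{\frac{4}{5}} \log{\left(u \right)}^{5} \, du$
$- \frac{1250000}{177147}$

Consider the simpler parametrised integral
$$J(a) = \int_{0}^{1} 2 u^{a} \, du = \frac{2}{a + 1}.$$

Differentiating under the integral sign brings down a factor of $\ln u$:
$$\frac{dJ}{da} = \int_{0}^{1} 2 u^{a} \log{\left(u \right)} \, du = - \frac{2}{\left(a + 1\right)^{2}}.$$

Repeating $5$ times in total — each differentiation brings down another $\ln u$ — gives
$$\frac{d^{5}J}{da^{5}} = \int_{0}^{1} 2 u^{a} \log{\left(u \right)}^{5} \, du = - \frac{240}{\left(a + 1\right)^{6}},$$
and the integrand here is exactly the target integrand, so $I = - \frac{240}{\left(a + 1\right)^{6}}$.

Setting $a = \frac{4}{5}$:
$$I = - \frac{1250000}{177147}.$$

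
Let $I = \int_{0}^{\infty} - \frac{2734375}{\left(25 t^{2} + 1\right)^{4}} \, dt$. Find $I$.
$- \frac{2734375 \pi}{32}$

Recall the elementary integral
$$J(a) = \int_{0}^{\infty} - \frac{7}{a^{2} + t^{2}} \, dt = - \frac{7 \pi}{2 a}.$$

Differentiating under the integral sign with respect to $a$,
$$\frac{dJ}{da} = \int_{0}^{\infty} \frac{14 a}{\left(a^{2} + t^{2}\right)^{2}} \, dt = \frac{7 \pi}{2 a^{2}},$$
so $\int_{0}^{\infty} - \frac{7}{\left(a^{2} + t^{2}\right)^{2}} \, dt = - \frac{7 \pi}{4 a^{3}}$.

Repeating — each differentiation of $1/(t^2+a^2)^j$ produces $-2ja/(t^2+a^2)^{j+1}$ — and dividing through by $-2ja$ at each step yields, after $3$ differentiations in total,
$$\int_{0}^{\infty} - \frac{7}{\left(a^{2} + t^{2}\right)^{4}} \, dt = - \frac{35 \pi}{32 a^{7}}.$$

Setting $a = \frac{1}{5}$:
$$I = - \frac{2734375 \pi}{32}.$$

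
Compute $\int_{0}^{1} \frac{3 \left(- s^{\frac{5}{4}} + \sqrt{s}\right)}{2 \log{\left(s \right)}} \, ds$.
$- \log{\left(\frac{3 \sqrt{6}}{4} \right)}$

Replace the exponent $\frac{5}{4}$ by a parameter $a$: let $I(a) = \int_{0}^{1} \frac{3 \left(\sqrt{s} - s^{a}\right)}{2 \log{\left(s \right)}} \, ds$.

Since $\dfrac{\partial}{\partial a}\,s^{a} = s^{a} \ln s$, the $\ln s$ in the denominator cancels and
$$\frac{dI}{da} = \int_{0}^{1} - \frac{3}{2} s^{a} \, ds = - \frac{3}{2} \left[\frac{s^{a+1}}{a+1}\right]_0^1 = - \frac{3}{2 a + 2}.$$

Integrating with respect to $a$ gives $I(a) = - \log{\left(\frac{2 \sqrt{6} \left(a + 1\right)^{\frac{3}{2}}}{9} \right)} + C$.

At $a = \frac{1}{2}$ the integrand is identically $0$, so $I(\frac{1}{2}) = 0$. The closed form gives $0$, hence $C = 0$.

Setting $a = \frac{5}{4}$:
$$I = - \log{\left(\frac{3 \sqrt{6}}{4} \right)}.$$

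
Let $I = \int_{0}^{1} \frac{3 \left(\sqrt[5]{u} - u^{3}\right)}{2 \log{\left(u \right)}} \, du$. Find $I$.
$- \log{\left(\frac{10 \sqrt{30}}{9} \right)}$

Consider the one-parameter family: let $I(a) = \int_{0}^{1} \frac{3 \left(\sqrt[5]{u} - u^{a}\right)}{2 \log{\left(u \right)}} \, du$.

Since $\dfrac{\partial}{\partial a}\,u^{a} = u^{a} \ln u$, the $\ln u$ in the denominator cancels and
$$\frac{dI}{da} = \int_{0}^{1} - \frac{3}{2} u^{a} \, du = - \frac{3}{2} \left[\frac{u^{a+1}}{a+1}\right]_0^1 = - \frac{3}{2 a + 2}.$$

Integrating with respect to $a$ gives $I(a) = - \log{\left(\frac{5 \sqrt{30} \left(a + 1\right)^{\frac{3}{2}}}{36} \right)} + C$.

At $a = \frac{1}{5}$ the integrand is identically $0$, so $I(\frac{1}{5}) = 0$. The closed form gives $0$, hence $C = 0$.

Setting $a = 3$:
$$I = - \log{\left(\frac{10 \sqrt{30}}{9} \right)}.$$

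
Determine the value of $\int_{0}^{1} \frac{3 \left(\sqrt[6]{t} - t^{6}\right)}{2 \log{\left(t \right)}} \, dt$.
$- \frac{3 \log{\left(6 \right)}}{2}$

Introduce a parameter $a$ in the exponent: let $I(a) = \int_{0}^{1} \frac{3 \left(- t^{6} + t^{a}\right)}{2 \log{\left(t \right)}} \, dt$.

Since $\dfrac{\partial}{\partial a}\,t^{a} = t^{a} \ln t$, the $\ln t$ in the denominator cancels and
$$\frac{dI}{da} = \int_{0}^{1} \frac{3}{2} t^{a} \, dt = \frac{3}{2} \left[\frac{t^{a+1}}{a+1}\right]_0^1 = \frac{3}{2 \left(a + 1\right)}.$$

Integrating with respect to $a$ gives $I(a) = \frac{3 \log{\left(a + 1 \right)}}{2} - \frac{3 \log{\left(7 \right)}}{2} + C$.

At $a = 6$ the integrand is identically $0$, so $I(6) = 0$. The closed form gives $0$, hence $C = 0$.

Setting $a = \frac{1}{6}$:
$$I = - \frac{3 \log{\left(6 \right)}}{2}.$$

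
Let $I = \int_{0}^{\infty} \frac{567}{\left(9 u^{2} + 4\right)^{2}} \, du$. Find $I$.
$\frac{189 \pi}{32}$

Start from the standard arctangent integral
$$J(a) = \int_{0}^{\infty} \frac{7}{a^{2} + u^{2}} \, du = \frac{7 \pi}{2 a}.$$

Differentiating under the integral sign with respect to $a$,
$$\frac{dJ}{da} = \int_{0}^{\infty} - \frac{14 a}{\left(a^{2} + u^{2}\right)^{2}} \, du = - \frac{7 \pi}{2 a^{2}},$$
so $\int_{0}^{\infty} \frac{7}{\left(a^{2} + u^{2}\right)^{2}} \, du = \frac{7 \pi}{4 a^{3}}$.

Setting $a = \frac{2}{3}$:
$$I = \frac{189 \pi}{32}.$$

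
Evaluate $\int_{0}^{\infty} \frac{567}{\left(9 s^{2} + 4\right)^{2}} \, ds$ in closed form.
$\frac{189 \pi}{32}$

Recall the elementary integral
$$J(a) = \int_{0}^{\infty} \frac{7}{a^{2} + s^{2}} \, ds = \frac{7 \pi}{2 a}.$$

Differentiating under the integral sign with respect to $a$,
$$\frac{dJ}{da} = \int_{0}^{\infty} - \frac{14 a}{\left(a^{2} + s^{2}\right)^{2}} \, ds = - \frac{7 \pi}{2 a^{2}},$$
so $\int_{0}^{\infty} \frac{7}{\left(a^{2} + s^{2}\right)^{2}} \, ds = \frac{7 \pi}{4 a^{3}}$.

Setting $a = \frac{2}{3}$:
$$I = \frac{189 \pi}{32}.$$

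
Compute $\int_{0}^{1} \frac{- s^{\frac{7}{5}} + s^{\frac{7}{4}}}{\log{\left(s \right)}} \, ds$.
$\log{\left(\frac{55}{48} \right)}$

Introduce a parameter $a$ in the exponent: let $I(a) = \int_{0}^{1} \frac{- s^{\frac{7}{5}} + s^{a}}{\log{\left(s \right)}} \, ds$.

Since $\dfrac{\partial}{\partial a}\,s^{a} = s^{a} \ln s$, the $\ln s$ in the denominator cancels and
$$\frac{dI}{da} = \int_{0}^{1} s^{a} \, ds = \left[\frac{s^{a+1}}{a+1}\right]_0^1 = \frac{1}{a + 1}.$$

Integrating with respect to $a$ gives $I(a) = \log{\left(\frac{5 a}{12} + \frac{5}{12} \right)} + C$.

At $a = \frac{7}{5}$ the integrand is identically $0$, so $I(\frac{7}{5}) = 0$. The closed form gives $0$, hence $C = 0$.

Setting $a = \frac{7}{4}$:
$$I = \log{\left(\frac{55}{48} \right)}.$$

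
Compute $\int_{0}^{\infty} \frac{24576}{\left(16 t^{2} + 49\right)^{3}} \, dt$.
$\frac{1152 \pi}{16807}$

Begin with the known result
$$J(a) = \int_{0}^{\infty} \frac{6}{a^{2} + t^{2}} \, dt = \frac{3 \pi}{a}.$$

Differentiating under the integral sign with respect to $a$,
$$\frac{dJ}{da} = \int_{0}^{\infty} - \frac{12 a}{\left(a^{2} + t^{2}\right)^{2}} \, dt = - \frac{3 \pi}{a^{2}},$$
so $\int_{0}^{\infty} \frac{6}{\left(a^{2} + t^{2}\right)^{2}} \, dt = \frac{3 \pi}{2 a^{3}}$.

Repeating — each differentiation of $1/(t^2+a^2)^j$ produces $-2ja/(t^2+a^2)^{j+1}$ — and dividing through by $-2ja$ at each step yields, after $2$ differentiations in total,
$$\int_{0}^{\infty} \frac{6}{\left(a^{2} + t^{2}\right)^{3}} \, dt = \frac{9 \pi}{8 a^{5}}.$$

Setting $a = \frac{7}{4}$:
$$I = \frac{1152 \pi}{16807}.$$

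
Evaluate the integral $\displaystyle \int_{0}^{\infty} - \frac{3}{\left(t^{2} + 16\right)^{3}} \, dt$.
$- \frac{9 \pi}{16384}$

Start from the standard arctangent integral
$$J(a) = \int_{0}^{\infty} - \frac{3}{a^{2} + t^{2}} \, dt = - \frac{3 \pi}{2 a}.$$

Differentiating under the integral sign with respect to $a$,
$$\frac{dJ}{da} = \int_{0}^{\infty} \frac{6 a}{\left(a^{2} + t^{2}\right)^{2}} \, dt = \frac{3 \pi}{2 a^{2}},$$
so $\int_{0}^{\infty} - \frac{3}{\left(a^{2} + t^{2}\right)^{2}} \, dt = - \frac{3 \pi}{4 a^{3}}$.

Repeating — each differentiation of $1/(t^2+a^2)^j$ produces $-2ja/(t^2+a^2)^{j+1}$ — and dividing through by $-2ja$ at each step yields, after $2$ differentiations in total,
$$\int_{0}^{\infty} - \frac{3}{\left(a^{2} + t^{2}\right)^{3}} \, dt = - \frac{9 \pi}{16 a^{5}}.$$

Setting $a = 4$:
$$I = - \frac{9 \pi}{16384}.$$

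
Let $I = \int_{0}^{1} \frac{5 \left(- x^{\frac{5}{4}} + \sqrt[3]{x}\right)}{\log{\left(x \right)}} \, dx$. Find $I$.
$\log{\left(\frac{1048576}{14348907} \right)}$

Consider the one-parameter family: let $I(a) = \int_{0}^{1} \frac{5 \left(- x^{\frac{5}{4}} + x^{a}\right)}{\log{\left(x \right)}} \, dx$.

Since $\dfrac{\partial}{\partial a}\,x^{a} = x^{a} \ln x$, the $\ln x$ in the denominator cancels and
$$\frac{dI}{da} = \int_{0}^{1} 5 x^{a} \, dx = 5 \left[\frac{x^{a+1}}{a+1}\right]_0^1 = \frac{5}{a + 1}.$$

Integrating with respect to $a$ gives $I(a) = \log{\left(\frac{1024 \left(a + 1\right)^{5}}{59049} \right)} + C$.

At $a = \frac{5}{4}$ the integrand is identically $0$, so $I(\frac{5}{4}) = 0$. The closed form gives $0$, hence $C = 0$.

Setting $a = \frac{1}{3}$:
$$I = \log{\left(\frac{1048576}{14348907} \right)}.$$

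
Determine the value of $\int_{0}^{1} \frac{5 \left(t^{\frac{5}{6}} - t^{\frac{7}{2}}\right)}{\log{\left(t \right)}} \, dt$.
$\log{\left(\frac{161051}{14348907} \right)}$

Consider the one-parameter family: let $I(a) = \int_{0}^{1} \frac{5 \left(- t^{\frac{7}{2}} + t^{a}\right)}{\log{\left(t \right)}} \, dt$.

Since $\dfrac{\partial}{\partial a}\,t^{a} = t^{a} \ln t$, the $\ln t$ in the denominator cancels and
$$\frac{dI}{da} = \int_{0}^{1} 5 t^{a} \, dt = 5 \left[\frac{t^{a+1}}{a+1}\right]_0^1 = \frac{5}{a + 1}.$$

Integrating with respect to $a$ gives $I(a) = \log{\left(\frac{32 \left(a + 1\right)^{5}}{59049} \right)} + C$.

At $a = \frac{7}{2}$ the integrand is identically $0$, so $I(\frac{7}{2}) = 0$. The closed form gives $0$, hence $C = 0$.

Setting $a = \frac{5}{6}$:
$$I = \log{\left(\frac{161051}{14348907} \right)}.$$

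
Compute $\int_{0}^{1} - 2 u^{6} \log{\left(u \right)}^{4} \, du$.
$- \frac{48}{16807}$

Start from the elementary integral
$$J(a) = \int_{0}^{1} - 2 u^{a} \, du = - \frac{2}{a + 1}.$$

Differentiating under the integral sign brings down a factor of $\ln u$:
$$\frac{dJ}{da} = \int_{0}^{1} - 2 u^{a} \log{\left(u \right)} \, du = \frac{2}{\left(a + 1\right)^{2}}.$$

Repeating $4$ times in total — each differentiation brings down another $\ln u$ — gives
$$\frac{d^{4}J}{da^{4}} = \int_{0}^{1} - 2 u^{a} \log{\left(u \right)}^{4} \, du = - \frac{48}{\left(a + 1\right)^{5}},$$
and the integrand here is exactly the target integrand, so $I = - \frac{48}{\left(a + 1\right)^{5}}$.

Setting $a = 6$:
$$I = - \frac{48}{16807}.$$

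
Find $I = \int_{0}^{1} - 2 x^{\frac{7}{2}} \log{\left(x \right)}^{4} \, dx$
$- \frac{512}{19683}$

Begin with the known integral
$$J(a) = \int_{0}^{1} - 2 x^{a} \, dx = - \frac{2}{a + 1}.$$

Differentiating under the integral sign brings down a factor of $\ln x$:
$$\frac{dJ}{da} = \int_{0}^{1} - 2 x^{a} \log{\left(x \right)} \, dx = \frac{2}{\left(a + 1\right)^{2}}.$$

Repeating $4$ times in total — each differentiation brings down another $\ln x$ — gives
$$\frac{d^{4}J}{da^{4}} = \int_{0}^{1} - 2 x^{a} \log{\left(x \right)}^{4} \, dx = - \frac{48}{\left(a + 1\right)^{5}},$$
and the integrand here is exactly the target integrand, so $I = - \frac{48}{\left(a + 1\right)^{5}}$.

Setting $a = \frac{7}{2}$:
$$I = - \frac{512}{19683}.$$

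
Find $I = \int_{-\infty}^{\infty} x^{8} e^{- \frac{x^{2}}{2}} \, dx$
$105 \sqrt{2} \sqrt{\pi}$

Start from the elementary integral
$$J(a) = \int_{-\infty}^{\infty} e^{- a x^{2}} \, dx = \frac{\sqrt{\pi}}{\sqrt{a}}.$$

Differentiating under the integral sign brings down a factor of $(-x^2)$:
$$\frac{dJ}{da} = \int_{-\infty}^{\infty} - x^{2} e^{- a x^{2}} \, dx = - \frac{\sqrt{\pi}}{2 a^{\frac{3}{2}}}.$$

Repeating $4$ times in total — each differentiation brings down another $(-x^2)$ — gives
$$\frac{d^{4}J}{da^{4}} = \int_{-\infty}^{\infty} x^{8} e^{- a x^{2}} \, dx = \frac{105 \sqrt{\pi}}{16 a^{\frac{9}{2}}},$$
and the integrand here is exactly the target integrand, so $I = \frac{105 \sqrt{\pi}}{16 a^{\frac{9}{2}}}$.

Setting $a = \frac{1}{2}$:
$$I = 105 \sqrt{2} \sqrt{\pi}.$$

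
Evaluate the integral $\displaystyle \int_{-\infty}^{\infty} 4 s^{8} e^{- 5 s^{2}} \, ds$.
$\frac{21 \sqrt{5} \sqrt{\pi}}{2500}$

Consider the simpler parametrised integral
$$J(a) = \int_{-\infty}^{\infty} 4 e^{- a s^{2}} \, ds = \frac{4 \sqrt{\pi}}{\sqrt{a}}.$$

Differentiating under the integral sign brings down a factor of $(-s^2)$:
$$\frac{dJ}{da} = \int_{-\infty}^{\infty} - 4 s^{2} e^{- a s^{2}} \, ds = - \frac{2 \sqrt{\pi}}{a^{\frac{3}{2}}}.$$

Repeating $4$ times in total — each differentiation brings down another $(-s^2)$ — gives
$$\frac{d^{4}J}{da^{4}} = \int_{-\infty}^{\infty} 4 s^{8} e^{- a s^{2}} \, ds = \frac{105 \sqrt{\pi}}{4 a^{\frac{9}{2}}},$$
and the integrand here is exactly the target integrand, so $I = \frac{105 \sqrt{\pi}}{4 a^{\frac{9}{2}}}$.

Setting $a = 5$:
$$I = \frac{21 \sqrt{5} \sqrt{\pi}}{2500}.$$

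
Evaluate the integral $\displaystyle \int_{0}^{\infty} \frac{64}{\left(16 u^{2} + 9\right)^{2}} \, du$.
$\frac{4 \pi}{27}$

Begin with the known result
$$J(a) = \int_{0}^{\infty} \frac{1}{4 \left(a^{2} + u^{2}\right)} \, du = \frac{\pi}{8 a}.$$

Differentiating under the integral sign with respect to $a$,
$$\frac{dJ}{da} = \int_{0}^{\infty} - \frac{a}{2 \left(a^{2} + u^{2}\right)^{2}} \, du = - \frac{\pi}{8 a^{2}},$$
so $\int_{0}^{\infty} \frac{1}{4 \left(a^{2} + u^{2}\right)^{2}} \, du = \frac{\pi}{16 a^{3}}$.

Setting $a = \frac{3}{4}$:
$$I = \frac{4 \pi}{27}.$$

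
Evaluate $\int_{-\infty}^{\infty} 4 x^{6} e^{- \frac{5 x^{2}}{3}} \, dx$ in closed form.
$\frac{81 \sqrt{15} \sqrt{\pi}}{250}$

Consider the simpler parametrised integral
$$J(a) = \int_{-\infty}^{\infty} 4 e^{- a x^{2}} \, dx = \frac{4 \sqrt{\pi}}{\sqrt{a}}.$$

Differentiating under the integral sign brings down a factor of $(-x^2)$:
$$\frac{dJ}{da} = \int_{-\infty}^{\infty} - 4 x^{2} e^{- a x^{2}} \, dx = - \frac{2 \sqrt{\pi}}{a^{\frac{3}{2}}}.$$

Repeating $3$ times in total — each differentiation brings down another $(-x^2)$ — gives
$$\frac{d^{3}J}{da^{3}} = \int_{-\infty}^{\infty} - 4 x^{6} e^{- a x^{2}} \, dx = - \frac{15 \sqrt{\pi}}{2 a^{\frac{7}{2}}},$$
and the integrand here is $(-1)^{3}$ times the target integrand, so $I = (-1)^{3}\,\frac{d^{3}J}{da^{3}} = \frac{15 \sqrt{\pi}}{2 a^{\frac{7}{2}}}$.

Setting $a = \frac{5}{3}$:
$$I = \frac{81 \sqrt{15} \sqrt{\pi}}{250}.$$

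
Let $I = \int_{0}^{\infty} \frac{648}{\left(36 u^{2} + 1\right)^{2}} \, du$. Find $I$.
$27 \pi$

Begin with the known result
$$J(a) = \int_{0}^{\infty} \frac{1}{2 \left(a^{2} + u^{2}\right)} \, du = \frac{\pi}{4 a}.$$

Differentiating under the integral sign with respect to $a$,
$$\frac{dJ}{da} = \int_{0}^{\infty} - \frac{a}{\left(a^{2} + u^{2}\right)^{2}} \, du = - \frac{\pi}{4 a^{2}},$$
so $\int_{0}^{\infty} \frac{1}{2 \left(a^{2} + u^{2}\right)^{2}} \, du = \frac{\pi}{8 a^{3}}$.

Setting $a = \frac{1}{6}$:
$$I = 27 \pi.$$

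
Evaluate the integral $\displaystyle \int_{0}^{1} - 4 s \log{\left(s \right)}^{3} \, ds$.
$\frac{3}{2}$

Begin with the known integral
$$J(a) = \int_{0}^{1} - 4 s^{a} \, ds = - \frac{4}{a + 1}.$$

Differentiating under the integral sign brings down a factor of $\ln s$:
$$\frac{dJ}{da} = \int_{0}^{1} - 4 s^{a} \log{\left(s \right)} \, ds = \frac{4}{\left(a + 1\right)^{2}}.$$

Repeating $3$ times in total — each differentiation brings down another $\ln s$ — gives
$$\frac{d^{3}J}{da^{3}} = \int_{0}^{1} - 4 s^{a} \log{\left(s \right)}^{3} \, ds = \frac{24}{\left(a + 1\right)^{4}},$$
and the integrand here is exactly the target integrand, so $I = \frac{24}{\left(a + 1\right)^{4}}$.

Setting $a = 1$:
$$I = \frac{3}{2}.$$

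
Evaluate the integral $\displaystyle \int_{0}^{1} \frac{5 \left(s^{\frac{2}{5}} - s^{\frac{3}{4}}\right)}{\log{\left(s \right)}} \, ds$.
$- \log{\left(\frac{3125}{1024} \right)}$

Replace the exponent $\frac{3}{4}$ by a parameter $a$: let $I(a) = \int_{0}^{1} \frac{5 \left(s^{\frac{2}{5}} - s^{a}\right)}{\log{\left(s \right)}} \, ds$.

Since $\dfrac{\partial}{\partial a}\,s^{a} = s^{a} \ln s$, the $\ln s$ in the denominator cancels and
$$\frac{dI}{da} = \int_{0}^{1} -5 s^{a} \, ds = -5 \left[\frac{s^{a+1}}{a+1}\right]_0^1 = - \frac{5}{a + 1}.$$

Integrating with respect to $a$ gives $I(a) = - \log{\left(\frac{3125 \left(a + 1\right)^{5}}{16807} \right)} + C$.

At $a = \frac{2}{5}$ the integrand is identically $0$, so $I(\frac{2}{5}) = 0$. The closed form gives $0$, hence $C = 0$.

Setting $a = \frac{3}{4}$:
$$I = - \log{\left(\frac{3125}{1024} \right)}.$$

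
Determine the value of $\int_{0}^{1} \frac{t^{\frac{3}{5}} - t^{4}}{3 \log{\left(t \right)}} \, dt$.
$- \frac{2 \log{\left(5 \right)}}{3} + \log{\left(2 \right)}$

Consider the one-parameter family: let $I(a) = \int_{0}^{1} \frac{- t^{4} + t^{a}}{3 \log{\left(t \right)}} \, dt$.

Since $\dfrac{\partial}{\partial a}\,t^{a} = t^{a} \ln t$, the $\ln t$ in the denominator cancels and
$$\frac{dI}{da} = \int_{0}^{1} \frac{1}{3} t^{a} \, dt = \frac{1}{3} \left[\frac{t^{a+1}}{a+1}\right]_0^1 = \frac{1}{3 \left(a + 1\right)}.$$

Integrating with respect to $a$ gives $I(a) = \frac{\log{\left(a + 1 \right)}}{3} - \frac{\log{\left(5 \right)}}{3} + C$.

At $a = 4$ the integrand is identically $0$, so $I(4) = 0$. The closed form gives $0$, hence $C = 0$.

Setting $a = \frac{3}{5}$:
$$I = - \frac{2 \log{\left(5 \right)}}{3} + \log{\left(2 \right)}.$$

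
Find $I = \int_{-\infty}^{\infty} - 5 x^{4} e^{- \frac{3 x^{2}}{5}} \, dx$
$- \frac{125 \sqrt{15} \sqrt{\pi}}{36}$

Start from the elementary integral
$$J(a) = \int_{-\infty}^{\infty} - 5 e^{- a x^{2}} \, dx = - \frac{5 \sqrt{\pi}}{\sqrt{a}}.$$

Differentiating under the integral sign brings down a factor of $(-x^2)$:
$$\frac{dJ}{da} = \int_{-\infty}^{\infty} 5 x^{2} e^{- a x^{2}} \, dx = \frac{5 \sqrt{\pi}}{2 a^{\frac{3}{2}}}.$$

Repeating twice in total — each differentiation brings down another $(-x^2)$ — gives
$$\frac{d^{2}J}{da^{2}} = \int_{-\infty}^{\infty} - 5 x^{4} e^{- a x^{2}} \, dx = - \frac{15 \sqrt{\pi}}{4 a^{\frac{5}{2}}},$$
and the integrand here is exactly the target integrand, so $I = - \frac{15 \sqrt{\pi}}{4 a^{\frac{5}{2}}}$.

Setting $a = \frac{3}{5}$:
$$I = - \frac{125 \sqrt{15} \sqrt{\pi}}{36}.$$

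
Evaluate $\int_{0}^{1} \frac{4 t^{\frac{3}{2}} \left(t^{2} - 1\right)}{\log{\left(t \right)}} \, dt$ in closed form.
$- \log{\left(\frac{625}{6561} \right)}$

Consider the one-parameter family: let $I(a) = \int_{0}^{1} \frac{4 \left(t^{\frac{7}{2}} - t^{a}\right)}{\log{\left(t \right)}} \, dt$.

Since $\dfrac{\partial}{\partial a}\,t^{a} = t^{a} \ln t$, the $\ln t$ in the denominator cancels and
$$\frac{dI}{da} = \int_{0}^{1} -4 t^{a} \, dt = -4 \left[\frac{t^{a+1}}{a+1}\right]_0^1 = - \frac{4}{a + 1}.$$

Integrating with respect to $a$ gives $I(a) = - \log{\left(\frac{16 \left(a + 1\right)^{4}}{6561} \right)} + C$.

At $a = \frac{7}{2}$ the integrand is identically $0$, so $I(\frac{7}{2}) = 0$. The closed form gives $0$, hence $C = 0$.

Setting $a = \frac{3}{2}$:
$$I = - \log{\left(\frac{625}{6561} \right)}.$$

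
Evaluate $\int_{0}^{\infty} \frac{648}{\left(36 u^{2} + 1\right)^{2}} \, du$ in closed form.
$27 \pi$

Recall the elementary integral
$$J(a) = \int_{0}^{\infty} \frac{1}{2 \left(a^{2} + u^{2}\right)} \, du = \frac{\pi}{4 a}.$$

Differentiating under the integral sign with respect to $a$,
$$\frac{dJ}{da} = \int_{0}^{\infty} - \frac{a}{\left(a^{2} + u^{2}\right)^{2}} \, du = - \frac{\pi}{4 a^{2}},$$
so $\int_{0}^{\infty} \frac{1}{2 \left(a^{2} + u^{2}\right)^{2}} \, du = \frac{\pi}{8 a^{3}}$.

Setting $a = \frac{1}{6}$:
$$I = 27 \pi.$$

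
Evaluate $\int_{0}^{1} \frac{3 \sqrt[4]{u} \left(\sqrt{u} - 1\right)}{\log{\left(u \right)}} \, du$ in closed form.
$- \log{\left(\frac{125}{343} \right)}$

Replace the exponent $\frac{1}{4}$ by a parameter $a$: let $I(a) = \int_{0}^{1} \frac{3 \left(u^{\frac{3}{4}} - u^{a}\right)}{\log{\left(u \right)}} \, du$.

Since $\dfrac{\partial}{\partial a}\,u^{a} = u^{a} \ln u$, the $\ln u$ in the denominator cancels and
$$\frac{dI}{da} = \int_{0}^{1} -3 u^{a} \, du = -3 \left[\frac{u^{a+1}}{a+1}\right]_0^1 = - \frac{3}{a + 1}.$$

Integrating with respect to $a$ gives $I(a) = - \log{\left(\frac{64 \left(a + 1\right)^{3}}{343} \right)} + C$.

At $a = \frac{3}{4}$ the integrand is identically $0$, so $I(\frac{3}{4}) = 0$. The closed form gives $0$, hence $C = 0$.

Setting $a = \frac{1}{4}$:
$$I = - \log{\left(\frac{125}{343} \right)}.$$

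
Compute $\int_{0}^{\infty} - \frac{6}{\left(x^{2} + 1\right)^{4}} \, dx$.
$- \frac{15 \pi}{16}$

Start from the standard arctangent integral
$$J(a) = \int_{0}^{\infty} - \frac{6}{a^{2} + x^{2}} \, dx = - \frac{3 \pi}{a}.$$

Differentiating under the integral sign with respect to $a$,
$$\frac{dJ}{da} = \int_{0}^{\infty} \frac{12 a}{\left(a^{2} + x^{2}\right)^{2}} \, dx = \frac{3 \pi}{a^{2}},$$
so $\int_{0}^{\infty} - \frac{6}{\left(a^{2} + x^{2}\right)^{2}} \, dx = - \frac{3 \pi}{2 a^{3}}$.

Repeating — each differentiation of $1/(x^2+a^2)^j$ produces $-2ja/(x^2+a^2)^{j+1}$ — and dividing through by $-2ja$ at each step yields, after $3$ differentiations in total,
$$\int_{0}^{\infty} - \frac{6}{\left(a^{2} + x^{2}\right)^{4}} \, dx = - \frac{15 \pi}{16 a^{7}}.$$

Setting $a = 1$:
$$I = - \frac{15 \pi}{16}.$$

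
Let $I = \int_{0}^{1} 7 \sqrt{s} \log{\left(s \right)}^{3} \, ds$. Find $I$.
$- \frac{224}{27}$

Consider the simpler parametrised integral
$$J(a) = \int_{0}^{1} 7 s^{a} \, ds = \frac{7}{a + 1}.$$

Differentiating under the integral sign brings down a factor of $\ln s$:
$$\frac{dJ}{da} = \int_{0}^{1} 7 s^{a} \log{\left(s \right)} \, ds = - \frac{7}{\left(a + 1\right)^{2}}.$$

Repeating $3$ times in total — each differentiation brings down another $\ln s$ — gives
$$\frac{d^{3}J}{da^{3}} = \int_{0}^{1} 7 s^{a} \log{\left(s \right)}^{3} \, ds = - \frac{42}{\left(a + 1\right)^{4}},$$
and the integrand here is exactly the target integrand, so $I = - \frac{42}{\left(a + 1\right)^{4}}$.

Setting $a = \frac{1}{2}$:
$$I = - \frac{224}{27}.$$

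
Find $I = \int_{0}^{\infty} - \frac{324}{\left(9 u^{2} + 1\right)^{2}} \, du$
$- 27 \pi$

Begin with the known result
$$J(a) = \int_{0}^{\infty} - \frac{4}{a^{2} + u^{2}} \, du = - \frac{2 \pi}{a}.$$

Differentiating under the integral sign with respect to $a$,
$$\frac{dJ}{da} = \int_{0}^{\infty} \frac{8 a}{\left(a^{2} + u^{2}\right)^{2}} \, du = \frac{2 \pi}{a^{2}},$$
so $\int_{0}^{\infty} - \frac{4}{\left(a^{2} + u^{2}\right)^{2}} \, du = - \frac{\pi}{a^{3}}$.

Setting $a = \frac{1}{3}$:
$$I = - 27 \pi.$$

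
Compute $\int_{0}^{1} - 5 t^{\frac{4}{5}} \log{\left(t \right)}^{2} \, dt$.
$- \frac{1250}{729}$

Begin with the known integral
$$J(a) = \int_{0}^{1} - 5 t^{a} \, dt = - \frac{5}{a + 1}.$$

Differentiating under the integral sign brings down a factor of $\ln t$:
$$\frac{dJ}{da} = \int_{0}^{1} - 5 t^{a} \log{\left(t \right)} \, dt = \frac{5}{\left(a + 1\right)^{2}}.$$

Repeating twice in total — each differentiation brings down another $\ln t$ — gives
$$\frac{d^{2}J}{da^{2}} = \int_{0}^{1} - 5 t^{a} \log{\left(t \right)}^{2} \, dt = - \frac{10}{\left(a + 1\right)^{3}},$$
and the integrand here is exactly the target integrand, so $I = - \frac{10}{\left(a + 1\right)^{3}}$.

Setting $a = \frac{4}{5}$:
$$I = - \frac{1250}{729}.$$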